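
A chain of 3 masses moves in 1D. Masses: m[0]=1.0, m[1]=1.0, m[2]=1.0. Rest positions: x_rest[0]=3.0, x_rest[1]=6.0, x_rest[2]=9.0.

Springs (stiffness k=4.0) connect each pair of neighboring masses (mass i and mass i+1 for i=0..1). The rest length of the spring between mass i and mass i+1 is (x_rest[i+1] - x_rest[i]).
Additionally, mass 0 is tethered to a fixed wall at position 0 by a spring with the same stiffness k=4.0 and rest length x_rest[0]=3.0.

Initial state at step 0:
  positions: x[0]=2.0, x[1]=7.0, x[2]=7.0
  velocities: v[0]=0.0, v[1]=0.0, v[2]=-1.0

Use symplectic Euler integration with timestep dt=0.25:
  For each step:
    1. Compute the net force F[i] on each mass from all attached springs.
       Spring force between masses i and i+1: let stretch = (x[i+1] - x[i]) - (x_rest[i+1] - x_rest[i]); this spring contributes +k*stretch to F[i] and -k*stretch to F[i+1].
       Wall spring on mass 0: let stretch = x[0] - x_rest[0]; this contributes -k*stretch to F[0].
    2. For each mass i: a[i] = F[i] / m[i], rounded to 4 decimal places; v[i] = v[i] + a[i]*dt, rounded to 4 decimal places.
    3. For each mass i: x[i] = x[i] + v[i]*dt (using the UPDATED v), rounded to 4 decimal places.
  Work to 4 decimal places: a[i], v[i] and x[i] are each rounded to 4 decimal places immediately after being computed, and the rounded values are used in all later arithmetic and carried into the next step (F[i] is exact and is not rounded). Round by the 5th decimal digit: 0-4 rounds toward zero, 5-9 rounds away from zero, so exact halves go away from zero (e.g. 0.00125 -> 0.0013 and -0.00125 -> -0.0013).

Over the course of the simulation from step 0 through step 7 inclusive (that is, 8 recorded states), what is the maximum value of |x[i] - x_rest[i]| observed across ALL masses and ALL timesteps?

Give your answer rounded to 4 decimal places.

Step 0: x=[2.0000 7.0000 7.0000] v=[0.0000 0.0000 -1.0000]
Step 1: x=[2.7500 5.7500 7.5000] v=[3.0000 -5.0000 2.0000]
Step 2: x=[3.5625 4.1875 8.3125] v=[3.2500 -6.2500 3.2500]
Step 3: x=[3.6406 3.5000 8.8438] v=[0.3125 -2.7500 2.1250]
Step 4: x=[2.7734 4.1836 8.7891] v=[-3.4687 2.7344 -0.2188]
Step 5: x=[1.5654 5.6660 8.3330] v=[-4.8319 5.9297 -1.8243]
Step 6: x=[0.9912 6.7900 7.9602] v=[-2.2967 4.4961 -1.4913]
Step 7: x=[1.6189 6.7569 8.0448] v=[2.5109 -0.1325 0.3385]
Max displacement = 2.5000

Answer: 2.5000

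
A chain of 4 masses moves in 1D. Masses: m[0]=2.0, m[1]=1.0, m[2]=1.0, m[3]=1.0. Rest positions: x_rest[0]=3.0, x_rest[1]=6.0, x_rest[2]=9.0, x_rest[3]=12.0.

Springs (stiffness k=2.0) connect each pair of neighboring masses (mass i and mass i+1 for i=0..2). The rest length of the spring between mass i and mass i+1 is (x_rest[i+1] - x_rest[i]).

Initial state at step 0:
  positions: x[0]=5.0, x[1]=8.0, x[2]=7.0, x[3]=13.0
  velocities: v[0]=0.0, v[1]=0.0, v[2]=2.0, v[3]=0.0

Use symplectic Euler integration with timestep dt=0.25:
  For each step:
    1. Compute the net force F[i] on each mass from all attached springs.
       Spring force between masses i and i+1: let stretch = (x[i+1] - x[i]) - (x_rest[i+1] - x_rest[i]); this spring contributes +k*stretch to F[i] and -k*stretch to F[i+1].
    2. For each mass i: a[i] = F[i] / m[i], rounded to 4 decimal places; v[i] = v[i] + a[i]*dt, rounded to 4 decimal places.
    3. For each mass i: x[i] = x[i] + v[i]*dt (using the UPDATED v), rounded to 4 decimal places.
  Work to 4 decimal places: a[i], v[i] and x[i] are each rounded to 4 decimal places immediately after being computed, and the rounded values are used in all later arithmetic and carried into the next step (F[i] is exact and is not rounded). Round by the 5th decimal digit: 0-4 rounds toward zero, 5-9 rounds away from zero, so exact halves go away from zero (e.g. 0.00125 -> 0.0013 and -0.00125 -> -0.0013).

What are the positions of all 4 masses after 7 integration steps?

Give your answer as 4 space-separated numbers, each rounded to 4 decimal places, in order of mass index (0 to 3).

Answer: 3.7861 8.9249 10.7399 14.2629

Derivation:
Step 0: x=[5.0000 8.0000 7.0000 13.0000] v=[0.0000 0.0000 2.0000 0.0000]
Step 1: x=[5.0000 7.5000 8.3750 12.6250] v=[0.0000 -2.0000 5.5000 -1.5000]
Step 2: x=[4.9688 6.7969 10.1719 12.0938] v=[-0.1250 -2.8125 7.1875 -2.1250]
Step 3: x=[4.8643 6.2871 11.7872 11.6973] v=[-0.4180 -2.0391 6.4610 -1.5860]
Step 4: x=[4.6612 6.2870 12.7037 11.6870] v=[-0.8123 -0.0005 3.6660 -0.0411]
Step 5: x=[4.3722 6.8858 12.6910 12.1788] v=[-1.1559 2.3950 -0.0507 1.9673]
Step 6: x=[4.0528 7.8960 11.8887 13.1097] v=[-1.2775 4.0408 -3.2094 3.7234]
Step 7: x=[3.7861 8.9249 10.7399 14.2629] v=[-1.0667 4.1156 -4.5953 4.6129]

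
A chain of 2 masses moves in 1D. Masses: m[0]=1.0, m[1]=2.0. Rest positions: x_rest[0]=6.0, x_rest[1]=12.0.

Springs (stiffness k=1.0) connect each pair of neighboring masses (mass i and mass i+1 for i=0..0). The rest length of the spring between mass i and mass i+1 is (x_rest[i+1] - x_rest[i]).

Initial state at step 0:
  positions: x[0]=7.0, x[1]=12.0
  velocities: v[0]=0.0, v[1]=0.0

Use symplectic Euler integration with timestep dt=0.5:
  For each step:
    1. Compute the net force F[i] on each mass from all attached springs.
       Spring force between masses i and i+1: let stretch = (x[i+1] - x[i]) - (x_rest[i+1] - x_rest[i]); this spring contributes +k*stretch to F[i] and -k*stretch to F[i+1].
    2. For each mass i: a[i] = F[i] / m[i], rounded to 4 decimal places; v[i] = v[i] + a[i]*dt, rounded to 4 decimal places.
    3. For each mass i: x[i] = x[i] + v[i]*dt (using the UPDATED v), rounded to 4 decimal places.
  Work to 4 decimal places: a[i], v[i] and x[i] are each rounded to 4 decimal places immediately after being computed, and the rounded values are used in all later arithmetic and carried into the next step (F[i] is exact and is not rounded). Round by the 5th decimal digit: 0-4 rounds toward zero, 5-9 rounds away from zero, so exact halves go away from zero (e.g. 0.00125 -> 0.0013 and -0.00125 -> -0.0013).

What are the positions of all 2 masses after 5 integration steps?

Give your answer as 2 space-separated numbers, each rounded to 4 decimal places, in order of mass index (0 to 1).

Step 0: x=[7.0000 12.0000] v=[0.0000 0.0000]
Step 1: x=[6.7500 12.1250] v=[-0.5000 0.2500]
Step 2: x=[6.3438 12.3282] v=[-0.8125 0.4063]
Step 3: x=[5.9337 12.5333] v=[-0.8203 0.4102]
Step 4: x=[5.6735 12.6635] v=[-0.5205 0.2603]
Step 5: x=[5.6608 12.6699] v=[-0.0255 0.0128]

Answer: 5.6608 12.6699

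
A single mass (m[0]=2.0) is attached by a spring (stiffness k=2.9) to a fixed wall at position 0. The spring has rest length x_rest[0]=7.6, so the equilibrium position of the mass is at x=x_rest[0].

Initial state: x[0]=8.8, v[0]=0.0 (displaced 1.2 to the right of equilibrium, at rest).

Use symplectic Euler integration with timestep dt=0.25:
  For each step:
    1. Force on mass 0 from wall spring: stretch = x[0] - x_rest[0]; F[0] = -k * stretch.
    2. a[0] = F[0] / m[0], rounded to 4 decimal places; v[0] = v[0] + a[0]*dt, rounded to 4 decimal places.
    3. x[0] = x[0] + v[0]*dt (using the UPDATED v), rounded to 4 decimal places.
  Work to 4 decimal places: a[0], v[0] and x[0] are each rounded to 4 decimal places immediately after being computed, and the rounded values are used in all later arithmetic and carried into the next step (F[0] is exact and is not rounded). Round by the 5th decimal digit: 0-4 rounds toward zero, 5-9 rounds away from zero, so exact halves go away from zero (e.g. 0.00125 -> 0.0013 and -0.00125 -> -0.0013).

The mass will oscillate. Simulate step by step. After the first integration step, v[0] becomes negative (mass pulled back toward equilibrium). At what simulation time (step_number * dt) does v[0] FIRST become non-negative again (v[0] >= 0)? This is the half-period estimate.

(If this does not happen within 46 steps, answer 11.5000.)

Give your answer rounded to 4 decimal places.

Answer: 2.7500

Derivation:
Step 0: x=[8.8000] v=[0.0000]
Step 1: x=[8.6913] v=[-0.4350]
Step 2: x=[8.4837] v=[-0.8306]
Step 3: x=[8.1960] v=[-1.1510]
Step 4: x=[7.8542] v=[-1.3671]
Step 5: x=[7.4894] v=[-1.4593]
Step 6: x=[7.1346] v=[-1.4192]
Step 7: x=[6.8220] v=[-1.2505]
Step 8: x=[6.5799] v=[-0.9685]
Step 9: x=[6.4302] v=[-0.5987]
Step 10: x=[6.3865] v=[-0.1747]
Step 11: x=[6.4528] v=[0.2652]
First v>=0 after going negative at step 11, time=2.7500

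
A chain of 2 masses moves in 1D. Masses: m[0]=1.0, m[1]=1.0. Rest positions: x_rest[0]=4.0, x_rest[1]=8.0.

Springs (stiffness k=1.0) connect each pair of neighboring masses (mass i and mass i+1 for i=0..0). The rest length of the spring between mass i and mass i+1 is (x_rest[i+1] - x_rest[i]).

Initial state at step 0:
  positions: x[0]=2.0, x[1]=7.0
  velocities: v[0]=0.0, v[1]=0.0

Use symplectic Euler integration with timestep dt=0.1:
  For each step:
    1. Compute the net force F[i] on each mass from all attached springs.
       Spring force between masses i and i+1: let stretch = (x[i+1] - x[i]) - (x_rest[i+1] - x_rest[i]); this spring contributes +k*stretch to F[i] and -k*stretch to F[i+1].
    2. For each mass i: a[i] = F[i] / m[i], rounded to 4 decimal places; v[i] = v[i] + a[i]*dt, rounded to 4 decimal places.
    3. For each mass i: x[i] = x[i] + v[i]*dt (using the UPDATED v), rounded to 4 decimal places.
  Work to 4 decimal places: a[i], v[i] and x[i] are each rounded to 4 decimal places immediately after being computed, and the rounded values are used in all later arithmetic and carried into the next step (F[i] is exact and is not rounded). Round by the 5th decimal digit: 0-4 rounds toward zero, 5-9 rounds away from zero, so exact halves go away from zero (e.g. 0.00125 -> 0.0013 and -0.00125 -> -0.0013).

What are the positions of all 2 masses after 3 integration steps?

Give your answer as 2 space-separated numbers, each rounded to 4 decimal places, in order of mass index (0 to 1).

Answer: 2.0590 6.9410

Derivation:
Step 0: x=[2.0000 7.0000] v=[0.0000 0.0000]
Step 1: x=[2.0100 6.9900] v=[0.1000 -0.1000]
Step 2: x=[2.0298 6.9702] v=[0.1980 -0.1980]
Step 3: x=[2.0590 6.9410] v=[0.2920 -0.2920]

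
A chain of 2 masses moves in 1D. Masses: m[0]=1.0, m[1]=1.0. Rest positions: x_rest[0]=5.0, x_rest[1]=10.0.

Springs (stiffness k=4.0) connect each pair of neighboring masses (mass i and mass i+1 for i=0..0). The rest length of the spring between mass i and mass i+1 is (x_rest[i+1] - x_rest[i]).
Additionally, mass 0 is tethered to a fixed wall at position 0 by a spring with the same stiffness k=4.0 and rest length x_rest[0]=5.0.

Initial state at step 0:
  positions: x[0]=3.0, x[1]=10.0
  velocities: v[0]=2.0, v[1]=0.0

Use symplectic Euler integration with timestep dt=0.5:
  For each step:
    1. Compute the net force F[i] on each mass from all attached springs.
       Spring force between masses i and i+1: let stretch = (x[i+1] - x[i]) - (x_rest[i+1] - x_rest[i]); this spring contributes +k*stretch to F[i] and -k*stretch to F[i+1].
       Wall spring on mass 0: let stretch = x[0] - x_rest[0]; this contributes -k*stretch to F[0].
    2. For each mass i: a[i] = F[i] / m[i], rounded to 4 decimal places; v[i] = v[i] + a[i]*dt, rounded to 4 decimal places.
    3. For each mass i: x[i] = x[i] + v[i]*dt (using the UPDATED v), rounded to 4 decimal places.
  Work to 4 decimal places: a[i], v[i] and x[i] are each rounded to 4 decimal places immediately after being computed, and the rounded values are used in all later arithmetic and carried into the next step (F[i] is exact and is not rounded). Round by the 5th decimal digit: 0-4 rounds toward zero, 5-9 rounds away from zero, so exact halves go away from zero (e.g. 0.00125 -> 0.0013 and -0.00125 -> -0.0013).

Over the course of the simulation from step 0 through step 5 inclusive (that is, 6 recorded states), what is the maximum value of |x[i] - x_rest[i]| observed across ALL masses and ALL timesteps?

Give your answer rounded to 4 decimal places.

Step 0: x=[3.0000 10.0000] v=[2.0000 0.0000]
Step 1: x=[8.0000 8.0000] v=[10.0000 -4.0000]
Step 2: x=[5.0000 11.0000] v=[-6.0000 6.0000]
Step 3: x=[3.0000 13.0000] v=[-4.0000 4.0000]
Step 4: x=[8.0000 10.0000] v=[10.0000 -6.0000]
Step 5: x=[7.0000 10.0000] v=[-2.0000 0.0000]
Max displacement = 3.0000

Answer: 3.0000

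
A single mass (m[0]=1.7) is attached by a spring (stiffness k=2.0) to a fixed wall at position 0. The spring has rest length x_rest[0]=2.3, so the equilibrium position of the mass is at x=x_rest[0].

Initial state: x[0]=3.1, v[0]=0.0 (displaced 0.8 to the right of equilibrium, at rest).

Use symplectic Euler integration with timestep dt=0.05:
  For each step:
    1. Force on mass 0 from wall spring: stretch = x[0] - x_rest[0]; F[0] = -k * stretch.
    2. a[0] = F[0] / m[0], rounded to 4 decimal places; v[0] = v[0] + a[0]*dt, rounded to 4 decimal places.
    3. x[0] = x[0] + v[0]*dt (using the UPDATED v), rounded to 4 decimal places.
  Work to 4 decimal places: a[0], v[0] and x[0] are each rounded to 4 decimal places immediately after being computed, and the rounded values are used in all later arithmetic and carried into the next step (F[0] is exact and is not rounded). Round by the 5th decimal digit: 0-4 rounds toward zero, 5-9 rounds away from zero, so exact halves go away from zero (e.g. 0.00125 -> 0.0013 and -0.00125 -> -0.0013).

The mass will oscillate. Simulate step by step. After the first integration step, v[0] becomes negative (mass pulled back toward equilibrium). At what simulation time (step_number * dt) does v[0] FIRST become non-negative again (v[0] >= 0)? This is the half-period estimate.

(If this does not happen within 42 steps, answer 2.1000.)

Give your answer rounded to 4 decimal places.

Answer: 2.1000

Derivation:
Step 0: x=[3.1000] v=[0.0000]
Step 1: x=[3.0976] v=[-0.0471]
Step 2: x=[3.0929] v=[-0.0940]
Step 3: x=[3.0859] v=[-0.1406]
Step 4: x=[3.0766] v=[-0.1868]
Step 5: x=[3.0650] v=[-0.2325]
Step 6: x=[3.0511] v=[-0.2775]
Step 7: x=[3.0350] v=[-0.3217]
Step 8: x=[3.0168] v=[-0.3649]
Step 9: x=[2.9964] v=[-0.4071]
Step 10: x=[2.9740] v=[-0.4481]
Step 11: x=[2.9496] v=[-0.4877]
Step 12: x=[2.9233] v=[-0.5259]
Step 13: x=[2.8952] v=[-0.5626]
Step 14: x=[2.8653] v=[-0.5976]
Step 15: x=[2.8338] v=[-0.6309]
Step 16: x=[2.8007] v=[-0.6623]
Step 17: x=[2.7661] v=[-0.6918]
Step 18: x=[2.7301] v=[-0.7192]
Step 19: x=[2.6929] v=[-0.7445]
Step 20: x=[2.6545] v=[-0.7676]
Step 21: x=[2.6151] v=[-0.7885]
Step 22: x=[2.5748] v=[-0.8070]
Step 23: x=[2.5336] v=[-0.8232]
Step 24: x=[2.4918] v=[-0.8369]
Step 25: x=[2.4494] v=[-0.8482]
Step 26: x=[2.4066] v=[-0.8570]
Step 27: x=[2.3634] v=[-0.8633]
Step 28: x=[2.3201] v=[-0.8670]
Step 29: x=[2.2767] v=[-0.8682]
Step 30: x=[2.2334] v=[-0.8668]
Step 31: x=[2.1903] v=[-0.8629]
Step 32: x=[2.1475] v=[-0.8564]
Step 33: x=[2.1051] v=[-0.8474]
Step 34: x=[2.0633] v=[-0.8359]
Step 35: x=[2.0222] v=[-0.8220]
Step 36: x=[1.9819] v=[-0.8057]
Step 37: x=[1.9426] v=[-0.7870]
Step 38: x=[1.9043] v=[-0.7660]
Step 39: x=[1.8672] v=[-0.7427]
Step 40: x=[1.8313] v=[-0.7172]
Step 41: x=[1.7968] v=[-0.6896]
Step 42: x=[1.7638] v=[-0.6600]
v[0] did not become non-negative within 42 steps; using fallback time=2.1000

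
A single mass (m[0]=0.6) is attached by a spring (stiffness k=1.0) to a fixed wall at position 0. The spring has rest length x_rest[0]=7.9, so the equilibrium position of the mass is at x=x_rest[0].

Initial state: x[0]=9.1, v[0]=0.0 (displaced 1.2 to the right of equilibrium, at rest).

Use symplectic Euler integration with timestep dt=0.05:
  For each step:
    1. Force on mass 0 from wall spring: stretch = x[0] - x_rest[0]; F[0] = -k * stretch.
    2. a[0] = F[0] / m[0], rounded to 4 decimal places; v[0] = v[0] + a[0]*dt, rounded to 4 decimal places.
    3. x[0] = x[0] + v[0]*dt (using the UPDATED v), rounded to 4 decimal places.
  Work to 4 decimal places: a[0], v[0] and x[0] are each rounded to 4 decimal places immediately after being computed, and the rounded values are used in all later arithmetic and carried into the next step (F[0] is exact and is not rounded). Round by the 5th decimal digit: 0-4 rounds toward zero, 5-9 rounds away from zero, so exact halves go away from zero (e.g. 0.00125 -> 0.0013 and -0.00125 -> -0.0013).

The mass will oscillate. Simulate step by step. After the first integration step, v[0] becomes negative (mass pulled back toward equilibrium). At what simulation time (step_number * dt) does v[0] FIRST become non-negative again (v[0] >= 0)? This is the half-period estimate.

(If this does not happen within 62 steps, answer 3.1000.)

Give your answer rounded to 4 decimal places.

Answer: 2.4500

Derivation:
Step 0: x=[9.1000] v=[0.0000]
Step 1: x=[9.0950] v=[-0.1000]
Step 2: x=[9.0850] v=[-0.1996]
Step 3: x=[9.0701] v=[-0.2984]
Step 4: x=[9.0503] v=[-0.3959]
Step 5: x=[9.0257] v=[-0.4918]
Step 6: x=[8.9964] v=[-0.5856]
Step 7: x=[8.9626] v=[-0.6770]
Step 8: x=[8.9243] v=[-0.7656]
Step 9: x=[8.8818] v=[-0.8510]
Step 10: x=[8.8352] v=[-0.9328]
Step 11: x=[8.7847] v=[-1.0107]
Step 12: x=[8.7305] v=[-1.0844]
Step 13: x=[8.6728] v=[-1.1536]
Step 14: x=[8.6119] v=[-1.2180]
Step 15: x=[8.5480] v=[-1.2773]
Step 16: x=[8.4814] v=[-1.3313]
Step 17: x=[8.4124] v=[-1.3798]
Step 18: x=[8.3413] v=[-1.4225]
Step 19: x=[8.2683] v=[-1.4593]
Step 20: x=[8.1938] v=[-1.4900]
Step 21: x=[8.1181] v=[-1.5145]
Step 22: x=[8.0415] v=[-1.5327]
Step 23: x=[7.9643] v=[-1.5445]
Step 24: x=[7.8868] v=[-1.5499]
Step 25: x=[7.8094] v=[-1.5488]
Step 26: x=[7.7323] v=[-1.5413]
Step 27: x=[7.6559] v=[-1.5273]
Step 28: x=[7.5806] v=[-1.5070]
Step 29: x=[7.5066] v=[-1.4804]
Step 30: x=[7.4342] v=[-1.4476]
Step 31: x=[7.3638] v=[-1.4088]
Step 32: x=[7.2956] v=[-1.3641]
Step 33: x=[7.2299] v=[-1.3137]
Step 34: x=[7.1670] v=[-1.2579]
Step 35: x=[7.1072] v=[-1.1968]
Step 36: x=[7.0507] v=[-1.1307]
Step 37: x=[6.9977] v=[-1.0599]
Step 38: x=[6.9485] v=[-0.9847]
Step 39: x=[6.9032] v=[-0.9054]
Step 40: x=[6.8621] v=[-0.8223]
Step 41: x=[6.8253] v=[-0.7358]
Step 42: x=[6.7930] v=[-0.6462]
Step 43: x=[6.7653] v=[-0.5540]
Step 44: x=[6.7423] v=[-0.4594]
Step 45: x=[6.7242] v=[-0.3629]
Step 46: x=[6.7110] v=[-0.2649]
Step 47: x=[6.7027] v=[-0.1658]
Step 48: x=[6.6994] v=[-0.0660]
Step 49: x=[6.7011] v=[0.0341]
First v>=0 after going negative at step 49, time=2.4500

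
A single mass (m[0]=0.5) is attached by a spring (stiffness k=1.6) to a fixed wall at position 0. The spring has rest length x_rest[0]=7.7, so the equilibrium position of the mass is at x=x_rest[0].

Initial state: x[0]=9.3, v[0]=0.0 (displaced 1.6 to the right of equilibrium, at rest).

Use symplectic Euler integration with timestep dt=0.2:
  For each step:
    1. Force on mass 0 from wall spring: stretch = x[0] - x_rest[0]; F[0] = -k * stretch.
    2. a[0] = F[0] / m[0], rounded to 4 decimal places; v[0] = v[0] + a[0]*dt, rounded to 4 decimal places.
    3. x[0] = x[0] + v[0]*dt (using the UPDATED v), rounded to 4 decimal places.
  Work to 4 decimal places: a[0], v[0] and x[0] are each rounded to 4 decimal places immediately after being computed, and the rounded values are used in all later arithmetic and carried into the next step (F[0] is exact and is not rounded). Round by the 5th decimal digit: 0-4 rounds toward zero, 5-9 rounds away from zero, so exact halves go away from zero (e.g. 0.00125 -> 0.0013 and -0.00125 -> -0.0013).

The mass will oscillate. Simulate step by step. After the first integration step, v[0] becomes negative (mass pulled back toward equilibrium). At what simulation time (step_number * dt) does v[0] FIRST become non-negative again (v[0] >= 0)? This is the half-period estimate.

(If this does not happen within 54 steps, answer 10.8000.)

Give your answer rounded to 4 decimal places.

Step 0: x=[9.3000] v=[0.0000]
Step 1: x=[9.0952] v=[-1.0240]
Step 2: x=[8.7118] v=[-1.9169]
Step 3: x=[8.1989] v=[-2.5645]
Step 4: x=[7.6221] v=[-2.8838]
Step 5: x=[7.0553] v=[-2.8339]
Step 6: x=[6.5710] v=[-2.4213]
Step 7: x=[6.2313] v=[-1.6987]
Step 8: x=[6.0796] v=[-0.7587]
Step 9: x=[6.1353] v=[0.2784]
First v>=0 after going negative at step 9, time=1.8000

Answer: 1.8000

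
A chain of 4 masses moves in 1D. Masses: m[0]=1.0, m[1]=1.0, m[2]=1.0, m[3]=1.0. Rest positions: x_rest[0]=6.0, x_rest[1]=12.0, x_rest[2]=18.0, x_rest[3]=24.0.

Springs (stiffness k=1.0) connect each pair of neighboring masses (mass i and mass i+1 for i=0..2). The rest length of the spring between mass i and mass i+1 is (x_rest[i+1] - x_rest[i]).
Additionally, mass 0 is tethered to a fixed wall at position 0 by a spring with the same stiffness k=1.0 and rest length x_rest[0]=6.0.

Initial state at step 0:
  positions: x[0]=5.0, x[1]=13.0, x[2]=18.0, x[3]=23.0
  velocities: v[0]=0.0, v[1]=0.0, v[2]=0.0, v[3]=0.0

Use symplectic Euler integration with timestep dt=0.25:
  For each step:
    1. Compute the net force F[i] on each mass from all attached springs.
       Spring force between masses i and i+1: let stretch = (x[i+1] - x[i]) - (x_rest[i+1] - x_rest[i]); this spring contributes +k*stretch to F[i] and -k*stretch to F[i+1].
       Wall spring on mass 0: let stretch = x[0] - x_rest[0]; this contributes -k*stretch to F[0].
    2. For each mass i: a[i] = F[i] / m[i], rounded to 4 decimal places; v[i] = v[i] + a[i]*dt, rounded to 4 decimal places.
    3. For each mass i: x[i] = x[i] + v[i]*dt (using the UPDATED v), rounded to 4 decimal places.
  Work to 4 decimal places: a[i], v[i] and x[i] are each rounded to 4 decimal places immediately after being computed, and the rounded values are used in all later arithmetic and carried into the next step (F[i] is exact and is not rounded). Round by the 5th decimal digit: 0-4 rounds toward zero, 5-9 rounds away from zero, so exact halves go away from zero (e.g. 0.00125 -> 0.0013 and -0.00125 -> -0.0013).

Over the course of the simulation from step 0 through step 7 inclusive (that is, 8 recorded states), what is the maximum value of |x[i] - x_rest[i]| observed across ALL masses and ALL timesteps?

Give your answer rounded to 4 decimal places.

Step 0: x=[5.0000 13.0000 18.0000 23.0000] v=[0.0000 0.0000 0.0000 0.0000]
Step 1: x=[5.1875 12.8125 18.0000 23.0625] v=[0.7500 -0.7500 0.0000 0.2500]
Step 2: x=[5.5274 12.4727 17.9922 23.1836] v=[1.3594 -1.3594 -0.0313 0.4844]
Step 3: x=[5.9559 12.0437 17.9639 23.3553] v=[1.7139 -1.7159 -0.1133 0.6866]
Step 4: x=[6.3926 11.6043 17.9025 23.5650] v=[1.7469 -1.7578 -0.2455 0.8388]
Step 5: x=[6.7555 11.2328 17.8014 23.7958] v=[1.4517 -1.4862 -0.4044 0.9232]
Step 6: x=[6.9761 10.9920 17.6644 24.0270] v=[0.8822 -0.9634 -0.5480 0.9246]
Step 7: x=[7.0117 10.9172 17.5080 24.2355] v=[0.1422 -0.2993 -0.6255 0.8340]
Max displacement = 1.0828

Answer: 1.0828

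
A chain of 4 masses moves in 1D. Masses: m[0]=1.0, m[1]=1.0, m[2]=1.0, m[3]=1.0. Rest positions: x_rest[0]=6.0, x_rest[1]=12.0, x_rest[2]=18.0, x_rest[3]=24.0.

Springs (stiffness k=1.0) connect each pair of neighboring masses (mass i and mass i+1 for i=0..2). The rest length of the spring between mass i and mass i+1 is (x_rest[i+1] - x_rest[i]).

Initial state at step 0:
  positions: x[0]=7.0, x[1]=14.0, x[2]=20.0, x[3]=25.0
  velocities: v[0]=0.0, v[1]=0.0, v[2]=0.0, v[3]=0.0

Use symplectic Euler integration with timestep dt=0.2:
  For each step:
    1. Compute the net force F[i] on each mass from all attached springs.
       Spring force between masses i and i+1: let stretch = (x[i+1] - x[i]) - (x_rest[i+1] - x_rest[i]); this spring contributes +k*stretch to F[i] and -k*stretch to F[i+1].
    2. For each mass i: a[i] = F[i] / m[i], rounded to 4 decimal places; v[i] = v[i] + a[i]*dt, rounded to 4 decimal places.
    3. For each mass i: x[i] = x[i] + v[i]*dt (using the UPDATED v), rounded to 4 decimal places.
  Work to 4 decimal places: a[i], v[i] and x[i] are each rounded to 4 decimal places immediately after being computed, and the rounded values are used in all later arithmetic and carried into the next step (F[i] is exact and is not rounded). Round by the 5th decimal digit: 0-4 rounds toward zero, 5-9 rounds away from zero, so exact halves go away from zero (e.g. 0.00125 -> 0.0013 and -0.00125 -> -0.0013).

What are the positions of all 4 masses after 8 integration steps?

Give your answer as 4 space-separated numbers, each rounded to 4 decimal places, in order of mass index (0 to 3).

Answer: 7.8766 13.1234 19.1234 25.8766

Derivation:
Step 0: x=[7.0000 14.0000 20.0000 25.0000] v=[0.0000 0.0000 0.0000 0.0000]
Step 1: x=[7.0400 13.9600 19.9600 25.0400] v=[0.2000 -0.2000 -0.2000 0.2000]
Step 2: x=[7.1168 13.8832 19.8832 25.1168] v=[0.3840 -0.3840 -0.3840 0.3840]
Step 3: x=[7.2243 13.7757 19.7757 25.2243] v=[0.5373 -0.5373 -0.5373 0.5373]
Step 4: x=[7.3538 13.6462 19.6462 25.3538] v=[0.6476 -0.6476 -0.6476 0.6476]
Step 5: x=[7.4950 13.5050 19.5050 25.4950] v=[0.7061 -0.7061 -0.7061 0.7061]
Step 6: x=[7.6366 13.3634 19.3634 25.6366] v=[0.7081 -0.7081 -0.7081 0.7081]
Step 7: x=[7.7673 13.2327 19.2327 25.7673] v=[0.6535 -0.6535 -0.6535 0.6535]
Step 8: x=[7.8766 13.1234 19.1234 25.8766] v=[0.5466 -0.5466 -0.5466 0.5466]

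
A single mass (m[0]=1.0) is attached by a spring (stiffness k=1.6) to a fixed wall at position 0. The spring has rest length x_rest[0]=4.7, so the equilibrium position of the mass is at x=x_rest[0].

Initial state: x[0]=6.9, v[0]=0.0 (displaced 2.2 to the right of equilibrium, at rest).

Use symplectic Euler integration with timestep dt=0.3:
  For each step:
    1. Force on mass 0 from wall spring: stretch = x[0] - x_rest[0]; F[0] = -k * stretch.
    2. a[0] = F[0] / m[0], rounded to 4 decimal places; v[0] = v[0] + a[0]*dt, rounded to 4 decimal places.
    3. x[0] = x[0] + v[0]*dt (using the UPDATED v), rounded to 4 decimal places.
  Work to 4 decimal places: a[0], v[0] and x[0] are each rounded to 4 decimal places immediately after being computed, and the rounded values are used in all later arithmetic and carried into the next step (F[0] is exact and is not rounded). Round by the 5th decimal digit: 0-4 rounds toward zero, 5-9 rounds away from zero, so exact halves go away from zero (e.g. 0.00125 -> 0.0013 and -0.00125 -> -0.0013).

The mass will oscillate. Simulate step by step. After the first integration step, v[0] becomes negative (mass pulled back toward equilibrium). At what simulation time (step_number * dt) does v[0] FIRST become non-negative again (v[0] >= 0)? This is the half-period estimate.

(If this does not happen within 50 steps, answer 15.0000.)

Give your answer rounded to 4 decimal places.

Step 0: x=[6.9000] v=[0.0000]
Step 1: x=[6.5832] v=[-1.0560]
Step 2: x=[5.9952] v=[-1.9599]
Step 3: x=[5.2207] v=[-2.5816]
Step 4: x=[4.3713] v=[-2.8315]
Step 5: x=[3.5692] v=[-2.6737]
Step 6: x=[2.9299] v=[-2.1309]
Step 7: x=[2.5455] v=[-1.2812]
Step 8: x=[2.4714] v=[-0.2470]
Step 9: x=[2.7182] v=[0.8227]
First v>=0 after going negative at step 9, time=2.7000

Answer: 2.7000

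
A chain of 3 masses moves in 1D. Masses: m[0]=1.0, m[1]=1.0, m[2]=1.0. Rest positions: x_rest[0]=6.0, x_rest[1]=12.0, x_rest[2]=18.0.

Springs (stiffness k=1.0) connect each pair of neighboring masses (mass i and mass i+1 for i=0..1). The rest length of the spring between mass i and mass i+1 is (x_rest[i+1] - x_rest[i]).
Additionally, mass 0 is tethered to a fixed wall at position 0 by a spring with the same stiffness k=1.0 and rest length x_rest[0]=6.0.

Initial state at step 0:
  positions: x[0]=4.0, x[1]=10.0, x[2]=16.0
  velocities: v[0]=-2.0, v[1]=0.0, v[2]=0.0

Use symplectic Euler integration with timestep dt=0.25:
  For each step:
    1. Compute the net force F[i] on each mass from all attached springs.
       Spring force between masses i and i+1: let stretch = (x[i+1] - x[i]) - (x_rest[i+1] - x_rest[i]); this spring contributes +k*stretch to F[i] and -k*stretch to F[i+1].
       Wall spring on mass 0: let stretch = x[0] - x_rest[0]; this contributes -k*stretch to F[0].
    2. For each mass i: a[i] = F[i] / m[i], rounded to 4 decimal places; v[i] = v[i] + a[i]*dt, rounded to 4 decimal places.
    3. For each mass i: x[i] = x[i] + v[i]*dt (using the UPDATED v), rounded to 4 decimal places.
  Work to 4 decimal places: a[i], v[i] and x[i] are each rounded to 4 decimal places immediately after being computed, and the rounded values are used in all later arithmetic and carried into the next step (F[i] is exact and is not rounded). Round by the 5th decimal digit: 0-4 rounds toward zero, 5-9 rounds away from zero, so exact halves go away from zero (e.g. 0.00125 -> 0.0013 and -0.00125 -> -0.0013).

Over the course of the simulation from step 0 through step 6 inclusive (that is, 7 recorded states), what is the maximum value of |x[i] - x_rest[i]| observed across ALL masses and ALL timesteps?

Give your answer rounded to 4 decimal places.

Step 0: x=[4.0000 10.0000 16.0000] v=[-2.0000 0.0000 0.0000]
Step 1: x=[3.6250 10.0000 16.0000] v=[-1.5000 0.0000 0.0000]
Step 2: x=[3.4219 9.9766 16.0000] v=[-0.8125 -0.0938 0.0000]
Step 3: x=[3.4146 9.9200 15.9985] v=[-0.0293 -0.2266 -0.0059]
Step 4: x=[3.6005 9.8367 15.9921] v=[0.7434 -0.3333 -0.0255]
Step 5: x=[3.9511 9.7483 15.9760] v=[1.4023 -0.3535 -0.0644]
Step 6: x=[4.4171 9.6868 15.9457] v=[1.8638 -0.2459 -0.1213]
Max displacement = 2.5854

Answer: 2.5854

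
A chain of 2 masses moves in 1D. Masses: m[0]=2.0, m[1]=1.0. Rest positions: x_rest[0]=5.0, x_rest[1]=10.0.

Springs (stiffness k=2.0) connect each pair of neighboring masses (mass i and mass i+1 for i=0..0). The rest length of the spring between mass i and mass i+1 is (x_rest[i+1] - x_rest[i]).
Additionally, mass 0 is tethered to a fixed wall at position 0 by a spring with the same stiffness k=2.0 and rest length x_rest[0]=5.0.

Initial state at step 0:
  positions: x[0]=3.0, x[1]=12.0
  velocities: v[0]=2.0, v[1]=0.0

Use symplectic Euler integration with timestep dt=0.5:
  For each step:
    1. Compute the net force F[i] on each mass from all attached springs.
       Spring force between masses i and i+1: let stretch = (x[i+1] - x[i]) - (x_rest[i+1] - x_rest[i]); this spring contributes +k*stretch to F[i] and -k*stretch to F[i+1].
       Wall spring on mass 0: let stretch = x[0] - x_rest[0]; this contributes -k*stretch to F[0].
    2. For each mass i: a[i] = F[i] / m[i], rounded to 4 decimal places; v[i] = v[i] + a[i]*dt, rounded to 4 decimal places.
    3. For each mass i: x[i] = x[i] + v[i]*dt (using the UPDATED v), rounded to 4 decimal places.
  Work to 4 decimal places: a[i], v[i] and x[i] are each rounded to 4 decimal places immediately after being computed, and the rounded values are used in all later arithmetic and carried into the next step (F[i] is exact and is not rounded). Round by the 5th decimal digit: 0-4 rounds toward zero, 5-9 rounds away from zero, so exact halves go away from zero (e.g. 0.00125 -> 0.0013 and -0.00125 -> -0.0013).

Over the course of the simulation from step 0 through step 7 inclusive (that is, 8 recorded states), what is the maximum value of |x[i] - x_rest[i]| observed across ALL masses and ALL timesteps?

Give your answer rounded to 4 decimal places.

Step 0: x=[3.0000 12.0000] v=[2.0000 0.0000]
Step 1: x=[5.5000 10.0000] v=[5.0000 -4.0000]
Step 2: x=[7.7500 8.2500] v=[4.5000 -3.5000]
Step 3: x=[8.1875 8.7500] v=[0.8750 1.0000]
Step 4: x=[6.7188 11.4688] v=[-2.9375 5.4375]
Step 5: x=[4.7579 14.3126] v=[-3.9219 5.6875]
Step 6: x=[3.9962 14.8790] v=[-1.5235 1.1328]
Step 7: x=[4.9561 12.5040] v=[1.9198 -4.7500]
Max displacement = 4.8790

Answer: 4.8790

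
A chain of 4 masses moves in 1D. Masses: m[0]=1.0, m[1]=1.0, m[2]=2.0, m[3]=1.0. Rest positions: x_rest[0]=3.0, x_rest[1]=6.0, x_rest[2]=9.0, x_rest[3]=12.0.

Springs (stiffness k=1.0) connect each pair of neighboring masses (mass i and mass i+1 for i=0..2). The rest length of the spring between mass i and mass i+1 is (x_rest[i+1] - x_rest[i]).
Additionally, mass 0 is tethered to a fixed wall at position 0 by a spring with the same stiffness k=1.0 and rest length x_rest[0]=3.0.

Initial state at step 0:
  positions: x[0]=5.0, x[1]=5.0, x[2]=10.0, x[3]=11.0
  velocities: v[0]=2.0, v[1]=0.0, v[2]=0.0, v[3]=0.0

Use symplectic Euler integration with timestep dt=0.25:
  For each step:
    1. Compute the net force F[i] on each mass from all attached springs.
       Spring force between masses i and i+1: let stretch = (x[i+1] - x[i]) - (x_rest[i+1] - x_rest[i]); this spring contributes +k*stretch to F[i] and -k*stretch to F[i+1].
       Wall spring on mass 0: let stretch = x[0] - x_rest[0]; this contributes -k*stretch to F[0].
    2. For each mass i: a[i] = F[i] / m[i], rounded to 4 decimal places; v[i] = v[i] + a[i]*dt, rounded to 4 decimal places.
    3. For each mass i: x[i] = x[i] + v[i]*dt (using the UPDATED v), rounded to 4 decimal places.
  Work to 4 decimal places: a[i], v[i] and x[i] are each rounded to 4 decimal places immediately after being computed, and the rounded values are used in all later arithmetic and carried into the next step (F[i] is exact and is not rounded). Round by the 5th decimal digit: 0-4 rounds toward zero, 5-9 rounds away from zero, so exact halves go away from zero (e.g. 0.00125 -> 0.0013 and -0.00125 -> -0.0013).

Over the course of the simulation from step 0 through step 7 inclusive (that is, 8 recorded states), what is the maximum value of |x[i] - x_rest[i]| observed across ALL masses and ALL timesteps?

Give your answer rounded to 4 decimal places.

Step 0: x=[5.0000 5.0000 10.0000 11.0000] v=[2.0000 0.0000 0.0000 0.0000]
Step 1: x=[5.1875 5.3125 9.8750 11.1250] v=[0.7500 1.2500 -0.5000 0.5000]
Step 2: x=[5.0586 5.9024 9.6465 11.3594] v=[-0.5156 2.3594 -0.9141 0.9375]
Step 3: x=[4.6663 6.6735 9.3545 11.6742] v=[-1.5693 3.0845 -1.1680 1.2593]
Step 4: x=[4.1078 7.4868 9.0512 12.0316] v=[-2.2341 3.2530 -1.2132 1.4294]
Step 5: x=[3.5037 8.1867 8.7922 12.3902] v=[-2.4163 2.7994 -1.0362 1.4343]
Step 6: x=[2.9733 8.6317 8.6267 12.7114] v=[-2.1215 1.7800 -0.6621 1.2848]
Step 7: x=[2.6108 8.7228 8.5890 12.9648] v=[-1.4502 0.3642 -0.1509 1.0136]
Max displacement = 2.7228

Answer: 2.7228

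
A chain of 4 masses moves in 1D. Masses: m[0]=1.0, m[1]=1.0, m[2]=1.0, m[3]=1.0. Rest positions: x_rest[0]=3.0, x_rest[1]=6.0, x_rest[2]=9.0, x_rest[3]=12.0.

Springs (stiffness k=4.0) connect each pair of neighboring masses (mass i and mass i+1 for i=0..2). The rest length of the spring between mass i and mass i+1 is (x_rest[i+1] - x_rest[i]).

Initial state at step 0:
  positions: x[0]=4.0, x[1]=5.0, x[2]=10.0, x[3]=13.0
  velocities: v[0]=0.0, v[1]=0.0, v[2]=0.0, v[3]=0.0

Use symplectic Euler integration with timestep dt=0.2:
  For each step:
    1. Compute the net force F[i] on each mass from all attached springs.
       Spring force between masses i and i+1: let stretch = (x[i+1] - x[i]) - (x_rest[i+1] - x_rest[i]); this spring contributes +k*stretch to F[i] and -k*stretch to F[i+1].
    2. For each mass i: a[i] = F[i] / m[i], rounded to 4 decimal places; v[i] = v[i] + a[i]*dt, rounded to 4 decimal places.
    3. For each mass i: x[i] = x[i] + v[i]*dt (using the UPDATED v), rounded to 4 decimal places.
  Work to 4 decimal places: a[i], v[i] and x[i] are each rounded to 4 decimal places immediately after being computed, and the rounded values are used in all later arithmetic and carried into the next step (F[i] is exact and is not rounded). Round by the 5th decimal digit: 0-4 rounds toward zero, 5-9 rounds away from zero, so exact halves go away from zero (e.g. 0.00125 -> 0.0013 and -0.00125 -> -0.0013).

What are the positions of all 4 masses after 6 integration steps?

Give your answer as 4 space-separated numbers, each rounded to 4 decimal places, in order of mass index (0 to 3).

Answer: 3.2926 6.8055 10.0629 11.8389

Derivation:
Step 0: x=[4.0000 5.0000 10.0000 13.0000] v=[0.0000 0.0000 0.0000 0.0000]
Step 1: x=[3.6800 5.6400 9.6800 13.0000] v=[-1.6000 3.2000 -1.6000 0.0000]
Step 2: x=[3.1936 6.6128 9.2448 12.9488] v=[-2.4320 4.8640 -2.1760 -0.2560]
Step 3: x=[2.7743 7.4596 8.9811 12.7850] v=[-2.0966 4.2342 -1.3184 -0.8192]
Step 4: x=[2.6246 7.8002 9.0826 12.4925] v=[-0.7484 1.7032 0.5075 -1.4623]
Step 5: x=[2.8230 7.5179 9.5245 12.1345] v=[0.9921 -1.4114 2.2095 -1.7902]
Step 6: x=[3.2926 6.8055 10.0629 11.8389] v=[2.3480 -3.5620 2.6922 -1.4782]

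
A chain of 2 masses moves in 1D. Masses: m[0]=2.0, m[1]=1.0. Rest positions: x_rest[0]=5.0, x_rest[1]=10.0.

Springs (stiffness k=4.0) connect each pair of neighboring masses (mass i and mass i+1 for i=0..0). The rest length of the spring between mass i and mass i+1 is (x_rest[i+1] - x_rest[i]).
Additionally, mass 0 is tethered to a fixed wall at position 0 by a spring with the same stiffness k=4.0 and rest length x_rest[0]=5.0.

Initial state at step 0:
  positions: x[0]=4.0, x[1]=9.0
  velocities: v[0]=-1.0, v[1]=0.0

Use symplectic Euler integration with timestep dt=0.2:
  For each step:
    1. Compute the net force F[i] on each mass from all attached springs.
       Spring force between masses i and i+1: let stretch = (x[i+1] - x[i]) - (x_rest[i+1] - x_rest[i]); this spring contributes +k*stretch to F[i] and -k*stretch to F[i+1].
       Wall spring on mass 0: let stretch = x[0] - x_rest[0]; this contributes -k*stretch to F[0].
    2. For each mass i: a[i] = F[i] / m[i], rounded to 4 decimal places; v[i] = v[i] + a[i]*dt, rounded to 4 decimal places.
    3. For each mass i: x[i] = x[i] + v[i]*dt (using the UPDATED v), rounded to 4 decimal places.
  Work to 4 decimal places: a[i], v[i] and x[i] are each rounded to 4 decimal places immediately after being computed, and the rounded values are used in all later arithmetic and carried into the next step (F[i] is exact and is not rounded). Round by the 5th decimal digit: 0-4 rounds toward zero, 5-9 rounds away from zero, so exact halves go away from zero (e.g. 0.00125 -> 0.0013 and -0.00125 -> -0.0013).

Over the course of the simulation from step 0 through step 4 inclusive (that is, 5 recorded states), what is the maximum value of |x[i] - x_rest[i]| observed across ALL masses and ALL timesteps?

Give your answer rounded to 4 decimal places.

Step 0: x=[4.0000 9.0000] v=[-1.0000 0.0000]
Step 1: x=[3.8800 9.0000] v=[-0.6000 0.0000]
Step 2: x=[3.8592 8.9808] v=[-0.1040 -0.0960]
Step 3: x=[3.9394 8.9421] v=[0.4010 -0.1933]
Step 4: x=[4.1047 8.9030] v=[0.8263 -0.1955]
Max displacement = 1.1408

Answer: 1.1408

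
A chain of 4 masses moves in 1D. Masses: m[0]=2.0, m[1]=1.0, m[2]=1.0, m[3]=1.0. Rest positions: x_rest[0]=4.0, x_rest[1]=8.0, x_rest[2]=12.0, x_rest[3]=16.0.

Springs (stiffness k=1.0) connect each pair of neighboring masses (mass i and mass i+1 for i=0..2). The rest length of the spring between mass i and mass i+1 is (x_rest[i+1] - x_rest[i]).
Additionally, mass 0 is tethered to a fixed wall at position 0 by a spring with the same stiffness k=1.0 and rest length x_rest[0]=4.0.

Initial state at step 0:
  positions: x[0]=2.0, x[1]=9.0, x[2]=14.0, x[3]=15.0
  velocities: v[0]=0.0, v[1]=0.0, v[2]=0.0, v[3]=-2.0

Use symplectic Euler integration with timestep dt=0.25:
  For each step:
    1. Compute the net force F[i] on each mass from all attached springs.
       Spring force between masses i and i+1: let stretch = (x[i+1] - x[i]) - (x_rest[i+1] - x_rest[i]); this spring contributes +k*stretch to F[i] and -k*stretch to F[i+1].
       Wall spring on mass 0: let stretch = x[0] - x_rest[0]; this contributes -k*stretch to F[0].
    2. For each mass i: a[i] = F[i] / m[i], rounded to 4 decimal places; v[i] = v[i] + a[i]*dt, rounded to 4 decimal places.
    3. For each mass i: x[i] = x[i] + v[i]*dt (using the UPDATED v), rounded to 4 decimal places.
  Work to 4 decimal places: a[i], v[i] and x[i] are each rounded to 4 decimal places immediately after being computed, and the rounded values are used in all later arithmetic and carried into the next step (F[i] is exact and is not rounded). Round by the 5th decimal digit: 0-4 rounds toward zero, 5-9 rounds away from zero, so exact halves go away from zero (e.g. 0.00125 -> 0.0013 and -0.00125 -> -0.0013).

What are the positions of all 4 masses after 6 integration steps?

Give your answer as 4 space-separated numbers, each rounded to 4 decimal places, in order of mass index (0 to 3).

Step 0: x=[2.0000 9.0000 14.0000 15.0000] v=[0.0000 0.0000 0.0000 -2.0000]
Step 1: x=[2.1563 8.8750 13.7500 14.6875] v=[0.6250 -0.5000 -1.0000 -1.2500]
Step 2: x=[2.4551 8.6348 13.2539 14.5664] v=[1.1953 -0.9609 -1.9844 -0.4844]
Step 3: x=[2.8703 8.2970 12.5511 14.6133] v=[1.6609 -1.3511 -2.8111 0.1875]
Step 4: x=[3.3654 7.8859 11.7113 14.7813] v=[1.9805 -1.6443 -3.3591 0.6720]
Step 5: x=[3.8966 7.4314 10.8243 15.0074] v=[2.1249 -1.8181 -3.5480 0.9045]
Step 6: x=[4.4165 6.9680 9.9867 15.2221] v=[2.0797 -1.8536 -3.3505 0.8587]

Answer: 4.4165 6.9680 9.9867 15.2221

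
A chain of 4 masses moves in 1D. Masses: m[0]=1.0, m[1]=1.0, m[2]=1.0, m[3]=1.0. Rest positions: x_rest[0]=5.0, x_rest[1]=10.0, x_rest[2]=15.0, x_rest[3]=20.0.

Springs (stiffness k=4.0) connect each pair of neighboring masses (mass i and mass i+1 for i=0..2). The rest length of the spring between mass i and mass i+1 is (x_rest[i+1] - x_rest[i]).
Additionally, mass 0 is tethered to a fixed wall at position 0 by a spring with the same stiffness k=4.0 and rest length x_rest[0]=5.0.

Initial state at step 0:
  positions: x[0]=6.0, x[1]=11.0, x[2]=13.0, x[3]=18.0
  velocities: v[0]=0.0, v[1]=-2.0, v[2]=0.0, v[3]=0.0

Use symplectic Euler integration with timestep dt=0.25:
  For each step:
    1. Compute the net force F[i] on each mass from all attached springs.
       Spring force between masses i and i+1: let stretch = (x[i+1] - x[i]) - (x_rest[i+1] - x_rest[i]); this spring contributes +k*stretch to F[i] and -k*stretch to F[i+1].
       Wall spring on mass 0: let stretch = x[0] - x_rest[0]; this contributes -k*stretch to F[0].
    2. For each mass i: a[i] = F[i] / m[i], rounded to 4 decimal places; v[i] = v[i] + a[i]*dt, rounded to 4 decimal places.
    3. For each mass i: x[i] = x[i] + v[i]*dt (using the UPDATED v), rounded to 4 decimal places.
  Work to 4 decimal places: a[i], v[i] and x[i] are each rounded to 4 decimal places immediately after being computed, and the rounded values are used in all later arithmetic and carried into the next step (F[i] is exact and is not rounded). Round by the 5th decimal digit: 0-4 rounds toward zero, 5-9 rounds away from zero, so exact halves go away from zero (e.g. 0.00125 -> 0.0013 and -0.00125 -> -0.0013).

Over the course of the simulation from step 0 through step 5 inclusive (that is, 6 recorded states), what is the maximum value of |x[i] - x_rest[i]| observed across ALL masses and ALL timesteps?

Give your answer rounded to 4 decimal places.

Answer: 2.6572

Derivation:
Step 0: x=[6.0000 11.0000 13.0000 18.0000] v=[0.0000 -2.0000 0.0000 0.0000]
Step 1: x=[5.7500 9.7500 13.7500 18.0000] v=[-1.0000 -5.0000 3.0000 0.0000]
Step 2: x=[5.0625 8.5000 14.5625 18.1875] v=[-2.7500 -5.0000 3.2500 0.7500]
Step 3: x=[3.9688 7.9063 14.7656 18.7188] v=[-4.3750 -2.3750 0.8125 2.1250]
Step 4: x=[2.8672 8.0430 14.2422 19.5118] v=[-4.4063 0.5468 -2.0936 3.1718]
Step 5: x=[2.3428 8.4356 13.4864 20.2374] v=[-2.0977 1.5702 -3.0232 2.9022]
Max displacement = 2.6572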